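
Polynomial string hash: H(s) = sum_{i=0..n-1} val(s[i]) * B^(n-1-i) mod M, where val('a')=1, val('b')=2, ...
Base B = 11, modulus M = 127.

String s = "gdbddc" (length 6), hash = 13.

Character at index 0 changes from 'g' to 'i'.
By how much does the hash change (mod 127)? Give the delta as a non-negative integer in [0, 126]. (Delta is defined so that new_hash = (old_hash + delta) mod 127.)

Delta formula: (val(new) - val(old)) * B^(n-1-k) mod M
  val('i') - val('g') = 9 - 7 = 2
  B^(n-1-k) = 11^5 mod 127 = 15
  Delta = 2 * 15 mod 127 = 30

Answer: 30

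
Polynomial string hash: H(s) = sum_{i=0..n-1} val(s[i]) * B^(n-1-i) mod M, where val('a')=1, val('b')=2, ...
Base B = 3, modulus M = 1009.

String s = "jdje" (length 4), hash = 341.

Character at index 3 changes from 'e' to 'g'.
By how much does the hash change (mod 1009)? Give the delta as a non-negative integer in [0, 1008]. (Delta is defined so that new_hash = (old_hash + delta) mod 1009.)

Delta formula: (val(new) - val(old)) * B^(n-1-k) mod M
  val('g') - val('e') = 7 - 5 = 2
  B^(n-1-k) = 3^0 mod 1009 = 1
  Delta = 2 * 1 mod 1009 = 2

Answer: 2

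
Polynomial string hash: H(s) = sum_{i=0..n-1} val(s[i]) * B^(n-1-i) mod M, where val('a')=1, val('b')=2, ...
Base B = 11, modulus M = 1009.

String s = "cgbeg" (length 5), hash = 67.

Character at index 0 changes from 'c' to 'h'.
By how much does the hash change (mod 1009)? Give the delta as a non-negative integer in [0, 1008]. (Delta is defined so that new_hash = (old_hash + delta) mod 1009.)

Answer: 557

Derivation:
Delta formula: (val(new) - val(old)) * B^(n-1-k) mod M
  val('h') - val('c') = 8 - 3 = 5
  B^(n-1-k) = 11^4 mod 1009 = 515
  Delta = 5 * 515 mod 1009 = 557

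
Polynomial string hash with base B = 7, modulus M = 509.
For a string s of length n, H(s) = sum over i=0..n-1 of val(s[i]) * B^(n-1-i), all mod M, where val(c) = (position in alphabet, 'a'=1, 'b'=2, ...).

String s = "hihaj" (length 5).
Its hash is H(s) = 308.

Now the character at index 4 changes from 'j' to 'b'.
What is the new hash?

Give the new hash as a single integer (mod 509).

val('j') = 10, val('b') = 2
Position k = 4, exponent = n-1-k = 0
B^0 mod M = 7^0 mod 509 = 1
Delta = (2 - 10) * 1 mod 509 = 501
New hash = (308 + 501) mod 509 = 300

Answer: 300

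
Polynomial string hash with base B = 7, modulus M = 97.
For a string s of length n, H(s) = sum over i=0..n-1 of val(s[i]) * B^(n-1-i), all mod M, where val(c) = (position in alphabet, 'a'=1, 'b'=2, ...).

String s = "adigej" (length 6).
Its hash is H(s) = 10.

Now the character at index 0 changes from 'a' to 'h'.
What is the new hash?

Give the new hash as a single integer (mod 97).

val('a') = 1, val('h') = 8
Position k = 0, exponent = n-1-k = 5
B^5 mod M = 7^5 mod 97 = 26
Delta = (8 - 1) * 26 mod 97 = 85
New hash = (10 + 85) mod 97 = 95

Answer: 95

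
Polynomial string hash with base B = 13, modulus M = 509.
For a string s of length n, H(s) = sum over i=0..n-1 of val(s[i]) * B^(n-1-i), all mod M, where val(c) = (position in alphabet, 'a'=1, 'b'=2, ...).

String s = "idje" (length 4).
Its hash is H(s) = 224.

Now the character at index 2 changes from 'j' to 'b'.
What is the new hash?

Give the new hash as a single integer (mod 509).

val('j') = 10, val('b') = 2
Position k = 2, exponent = n-1-k = 1
B^1 mod M = 13^1 mod 509 = 13
Delta = (2 - 10) * 13 mod 509 = 405
New hash = (224 + 405) mod 509 = 120

Answer: 120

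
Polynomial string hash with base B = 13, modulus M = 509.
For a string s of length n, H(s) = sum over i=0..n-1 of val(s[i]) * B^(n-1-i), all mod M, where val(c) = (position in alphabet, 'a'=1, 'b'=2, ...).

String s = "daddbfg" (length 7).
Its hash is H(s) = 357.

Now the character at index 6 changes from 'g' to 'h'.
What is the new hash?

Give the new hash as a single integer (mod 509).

Answer: 358

Derivation:
val('g') = 7, val('h') = 8
Position k = 6, exponent = n-1-k = 0
B^0 mod M = 13^0 mod 509 = 1
Delta = (8 - 7) * 1 mod 509 = 1
New hash = (357 + 1) mod 509 = 358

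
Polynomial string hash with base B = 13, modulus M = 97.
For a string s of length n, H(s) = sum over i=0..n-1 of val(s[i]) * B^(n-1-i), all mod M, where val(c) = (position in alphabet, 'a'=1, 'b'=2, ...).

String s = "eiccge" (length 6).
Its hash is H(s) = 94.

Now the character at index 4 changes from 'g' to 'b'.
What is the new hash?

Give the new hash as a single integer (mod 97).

val('g') = 7, val('b') = 2
Position k = 4, exponent = n-1-k = 1
B^1 mod M = 13^1 mod 97 = 13
Delta = (2 - 7) * 13 mod 97 = 32
New hash = (94 + 32) mod 97 = 29

Answer: 29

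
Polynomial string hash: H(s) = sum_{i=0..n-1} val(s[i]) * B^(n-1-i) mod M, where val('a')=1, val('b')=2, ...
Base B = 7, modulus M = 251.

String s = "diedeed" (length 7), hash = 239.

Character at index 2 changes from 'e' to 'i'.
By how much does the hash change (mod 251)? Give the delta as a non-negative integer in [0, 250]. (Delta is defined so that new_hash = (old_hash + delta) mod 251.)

Delta formula: (val(new) - val(old)) * B^(n-1-k) mod M
  val('i') - val('e') = 9 - 5 = 4
  B^(n-1-k) = 7^4 mod 251 = 142
  Delta = 4 * 142 mod 251 = 66

Answer: 66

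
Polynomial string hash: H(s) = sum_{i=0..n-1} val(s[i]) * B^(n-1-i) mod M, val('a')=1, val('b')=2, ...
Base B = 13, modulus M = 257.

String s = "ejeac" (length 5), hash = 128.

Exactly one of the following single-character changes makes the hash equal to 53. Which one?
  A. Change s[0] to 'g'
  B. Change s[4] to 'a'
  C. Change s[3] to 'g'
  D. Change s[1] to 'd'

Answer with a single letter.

Option A: s[0]='e'->'g', delta=(7-5)*13^4 mod 257 = 68, hash=128+68 mod 257 = 196
Option B: s[4]='c'->'a', delta=(1-3)*13^0 mod 257 = 255, hash=128+255 mod 257 = 126
Option C: s[3]='a'->'g', delta=(7-1)*13^1 mod 257 = 78, hash=128+78 mod 257 = 206
Option D: s[1]='j'->'d', delta=(4-10)*13^3 mod 257 = 182, hash=128+182 mod 257 = 53 <-- target

Answer: D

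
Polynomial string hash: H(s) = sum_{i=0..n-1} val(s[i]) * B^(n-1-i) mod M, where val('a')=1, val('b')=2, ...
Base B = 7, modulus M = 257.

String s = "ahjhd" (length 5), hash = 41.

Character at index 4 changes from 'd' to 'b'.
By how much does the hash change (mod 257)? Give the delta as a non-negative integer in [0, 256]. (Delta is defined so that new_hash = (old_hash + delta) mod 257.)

Answer: 255

Derivation:
Delta formula: (val(new) - val(old)) * B^(n-1-k) mod M
  val('b') - val('d') = 2 - 4 = -2
  B^(n-1-k) = 7^0 mod 257 = 1
  Delta = -2 * 1 mod 257 = 255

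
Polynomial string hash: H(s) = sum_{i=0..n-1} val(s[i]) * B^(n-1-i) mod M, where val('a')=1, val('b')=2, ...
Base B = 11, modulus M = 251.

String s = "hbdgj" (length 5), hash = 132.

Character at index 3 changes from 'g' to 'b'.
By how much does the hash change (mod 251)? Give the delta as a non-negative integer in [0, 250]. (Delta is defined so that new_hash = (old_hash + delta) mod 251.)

Delta formula: (val(new) - val(old)) * B^(n-1-k) mod M
  val('b') - val('g') = 2 - 7 = -5
  B^(n-1-k) = 11^1 mod 251 = 11
  Delta = -5 * 11 mod 251 = 196

Answer: 196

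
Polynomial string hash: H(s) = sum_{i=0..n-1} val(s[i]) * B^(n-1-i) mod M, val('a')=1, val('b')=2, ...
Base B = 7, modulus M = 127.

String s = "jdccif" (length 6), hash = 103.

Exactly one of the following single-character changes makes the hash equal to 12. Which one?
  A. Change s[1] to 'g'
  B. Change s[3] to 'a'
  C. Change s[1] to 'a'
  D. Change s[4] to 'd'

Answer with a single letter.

Option A: s[1]='d'->'g', delta=(7-4)*7^4 mod 127 = 91, hash=103+91 mod 127 = 67
Option B: s[3]='c'->'a', delta=(1-3)*7^2 mod 127 = 29, hash=103+29 mod 127 = 5
Option C: s[1]='d'->'a', delta=(1-4)*7^4 mod 127 = 36, hash=103+36 mod 127 = 12 <-- target
Option D: s[4]='i'->'d', delta=(4-9)*7^1 mod 127 = 92, hash=103+92 mod 127 = 68

Answer: C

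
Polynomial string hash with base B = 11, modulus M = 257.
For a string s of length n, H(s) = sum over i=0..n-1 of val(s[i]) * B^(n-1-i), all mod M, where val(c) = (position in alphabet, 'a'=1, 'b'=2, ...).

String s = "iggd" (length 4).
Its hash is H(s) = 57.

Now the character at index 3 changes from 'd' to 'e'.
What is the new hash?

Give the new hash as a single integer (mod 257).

Answer: 58

Derivation:
val('d') = 4, val('e') = 5
Position k = 3, exponent = n-1-k = 0
B^0 mod M = 11^0 mod 257 = 1
Delta = (5 - 4) * 1 mod 257 = 1
New hash = (57 + 1) mod 257 = 58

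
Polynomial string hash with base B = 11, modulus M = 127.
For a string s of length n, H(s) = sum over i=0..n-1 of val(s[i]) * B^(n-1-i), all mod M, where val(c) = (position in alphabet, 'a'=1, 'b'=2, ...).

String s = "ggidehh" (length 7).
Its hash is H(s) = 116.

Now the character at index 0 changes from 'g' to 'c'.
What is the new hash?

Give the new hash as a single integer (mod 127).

val('g') = 7, val('c') = 3
Position k = 0, exponent = n-1-k = 6
B^6 mod M = 11^6 mod 127 = 38
Delta = (3 - 7) * 38 mod 127 = 102
New hash = (116 + 102) mod 127 = 91

Answer: 91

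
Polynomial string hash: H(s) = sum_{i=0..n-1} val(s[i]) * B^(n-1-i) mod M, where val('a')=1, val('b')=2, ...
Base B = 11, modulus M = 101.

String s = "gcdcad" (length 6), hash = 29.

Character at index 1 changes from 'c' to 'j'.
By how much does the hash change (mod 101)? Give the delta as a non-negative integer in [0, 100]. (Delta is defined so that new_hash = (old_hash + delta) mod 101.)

Answer: 73

Derivation:
Delta formula: (val(new) - val(old)) * B^(n-1-k) mod M
  val('j') - val('c') = 10 - 3 = 7
  B^(n-1-k) = 11^4 mod 101 = 97
  Delta = 7 * 97 mod 101 = 73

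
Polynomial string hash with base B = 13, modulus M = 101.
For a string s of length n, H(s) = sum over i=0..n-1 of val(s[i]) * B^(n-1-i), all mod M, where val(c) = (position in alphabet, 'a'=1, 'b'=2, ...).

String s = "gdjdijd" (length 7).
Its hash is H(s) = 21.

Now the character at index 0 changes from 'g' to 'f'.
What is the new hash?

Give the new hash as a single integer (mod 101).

Answer: 2

Derivation:
val('g') = 7, val('f') = 6
Position k = 0, exponent = n-1-k = 6
B^6 mod M = 13^6 mod 101 = 19
Delta = (6 - 7) * 19 mod 101 = 82
New hash = (21 + 82) mod 101 = 2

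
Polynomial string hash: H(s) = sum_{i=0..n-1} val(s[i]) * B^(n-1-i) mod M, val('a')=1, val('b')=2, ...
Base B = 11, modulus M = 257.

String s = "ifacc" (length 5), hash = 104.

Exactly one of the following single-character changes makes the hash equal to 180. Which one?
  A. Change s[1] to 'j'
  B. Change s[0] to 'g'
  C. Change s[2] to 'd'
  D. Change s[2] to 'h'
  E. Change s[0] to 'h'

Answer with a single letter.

Answer: D

Derivation:
Option A: s[1]='f'->'j', delta=(10-6)*11^3 mod 257 = 184, hash=104+184 mod 257 = 31
Option B: s[0]='i'->'g', delta=(7-9)*11^4 mod 257 = 16, hash=104+16 mod 257 = 120
Option C: s[2]='a'->'d', delta=(4-1)*11^2 mod 257 = 106, hash=104+106 mod 257 = 210
Option D: s[2]='a'->'h', delta=(8-1)*11^2 mod 257 = 76, hash=104+76 mod 257 = 180 <-- target
Option E: s[0]='i'->'h', delta=(8-9)*11^4 mod 257 = 8, hash=104+8 mod 257 = 112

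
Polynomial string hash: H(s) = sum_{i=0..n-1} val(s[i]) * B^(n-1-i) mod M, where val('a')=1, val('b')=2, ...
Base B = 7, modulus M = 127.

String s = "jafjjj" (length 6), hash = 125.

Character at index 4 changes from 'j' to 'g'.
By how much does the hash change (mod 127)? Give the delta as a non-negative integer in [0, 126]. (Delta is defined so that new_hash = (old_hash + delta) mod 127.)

Answer: 106

Derivation:
Delta formula: (val(new) - val(old)) * B^(n-1-k) mod M
  val('g') - val('j') = 7 - 10 = -3
  B^(n-1-k) = 7^1 mod 127 = 7
  Delta = -3 * 7 mod 127 = 106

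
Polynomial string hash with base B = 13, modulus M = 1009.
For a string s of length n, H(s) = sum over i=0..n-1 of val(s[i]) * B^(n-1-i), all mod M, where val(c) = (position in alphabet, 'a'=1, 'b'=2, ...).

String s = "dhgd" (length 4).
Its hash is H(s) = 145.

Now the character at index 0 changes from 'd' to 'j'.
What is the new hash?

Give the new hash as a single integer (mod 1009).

val('d') = 4, val('j') = 10
Position k = 0, exponent = n-1-k = 3
B^3 mod M = 13^3 mod 1009 = 179
Delta = (10 - 4) * 179 mod 1009 = 65
New hash = (145 + 65) mod 1009 = 210

Answer: 210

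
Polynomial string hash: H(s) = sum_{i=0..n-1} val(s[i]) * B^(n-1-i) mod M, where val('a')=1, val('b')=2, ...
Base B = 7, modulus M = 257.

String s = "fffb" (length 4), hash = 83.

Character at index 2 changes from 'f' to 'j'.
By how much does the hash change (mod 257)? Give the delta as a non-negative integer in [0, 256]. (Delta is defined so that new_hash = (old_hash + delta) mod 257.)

Delta formula: (val(new) - val(old)) * B^(n-1-k) mod M
  val('j') - val('f') = 10 - 6 = 4
  B^(n-1-k) = 7^1 mod 257 = 7
  Delta = 4 * 7 mod 257 = 28

Answer: 28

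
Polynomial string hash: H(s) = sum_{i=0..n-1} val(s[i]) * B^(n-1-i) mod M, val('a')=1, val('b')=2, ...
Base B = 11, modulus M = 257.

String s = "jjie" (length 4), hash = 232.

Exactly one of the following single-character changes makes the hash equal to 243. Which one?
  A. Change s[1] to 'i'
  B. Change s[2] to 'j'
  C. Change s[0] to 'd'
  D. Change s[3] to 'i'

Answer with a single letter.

Option A: s[1]='j'->'i', delta=(9-10)*11^2 mod 257 = 136, hash=232+136 mod 257 = 111
Option B: s[2]='i'->'j', delta=(10-9)*11^1 mod 257 = 11, hash=232+11 mod 257 = 243 <-- target
Option C: s[0]='j'->'d', delta=(4-10)*11^3 mod 257 = 238, hash=232+238 mod 257 = 213
Option D: s[3]='e'->'i', delta=(9-5)*11^0 mod 257 = 4, hash=232+4 mod 257 = 236

Answer: B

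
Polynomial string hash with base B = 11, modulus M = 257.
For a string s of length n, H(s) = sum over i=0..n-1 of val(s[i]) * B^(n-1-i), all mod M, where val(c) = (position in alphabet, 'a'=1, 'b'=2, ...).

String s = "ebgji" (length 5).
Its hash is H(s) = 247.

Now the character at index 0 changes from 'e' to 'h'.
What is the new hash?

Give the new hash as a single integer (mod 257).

Answer: 223

Derivation:
val('e') = 5, val('h') = 8
Position k = 0, exponent = n-1-k = 4
B^4 mod M = 11^4 mod 257 = 249
Delta = (8 - 5) * 249 mod 257 = 233
New hash = (247 + 233) mod 257 = 223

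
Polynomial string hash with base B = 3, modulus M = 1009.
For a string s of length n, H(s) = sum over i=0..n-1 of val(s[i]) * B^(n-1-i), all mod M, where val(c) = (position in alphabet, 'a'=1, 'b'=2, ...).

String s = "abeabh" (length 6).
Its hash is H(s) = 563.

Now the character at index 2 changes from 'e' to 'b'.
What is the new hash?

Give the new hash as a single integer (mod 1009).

val('e') = 5, val('b') = 2
Position k = 2, exponent = n-1-k = 3
B^3 mod M = 3^3 mod 1009 = 27
Delta = (2 - 5) * 27 mod 1009 = 928
New hash = (563 + 928) mod 1009 = 482

Answer: 482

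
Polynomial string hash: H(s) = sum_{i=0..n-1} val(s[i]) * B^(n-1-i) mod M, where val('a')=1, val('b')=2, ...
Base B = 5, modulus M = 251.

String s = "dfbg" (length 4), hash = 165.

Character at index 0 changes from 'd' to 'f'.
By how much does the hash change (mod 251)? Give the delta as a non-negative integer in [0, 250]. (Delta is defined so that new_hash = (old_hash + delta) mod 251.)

Answer: 250

Derivation:
Delta formula: (val(new) - val(old)) * B^(n-1-k) mod M
  val('f') - val('d') = 6 - 4 = 2
  B^(n-1-k) = 5^3 mod 251 = 125
  Delta = 2 * 125 mod 251 = 250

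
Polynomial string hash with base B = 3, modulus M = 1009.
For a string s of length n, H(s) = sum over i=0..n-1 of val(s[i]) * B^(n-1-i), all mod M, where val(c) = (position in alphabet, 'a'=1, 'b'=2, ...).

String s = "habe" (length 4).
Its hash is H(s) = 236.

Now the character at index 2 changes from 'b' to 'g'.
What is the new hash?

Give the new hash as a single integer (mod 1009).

Answer: 251

Derivation:
val('b') = 2, val('g') = 7
Position k = 2, exponent = n-1-k = 1
B^1 mod M = 3^1 mod 1009 = 3
Delta = (7 - 2) * 3 mod 1009 = 15
New hash = (236 + 15) mod 1009 = 251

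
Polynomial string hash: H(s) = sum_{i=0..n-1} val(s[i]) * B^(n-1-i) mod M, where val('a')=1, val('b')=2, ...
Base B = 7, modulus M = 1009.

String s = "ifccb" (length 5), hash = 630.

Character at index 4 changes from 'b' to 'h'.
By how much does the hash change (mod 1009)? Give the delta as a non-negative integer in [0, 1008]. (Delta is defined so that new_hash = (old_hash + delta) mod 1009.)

Answer: 6

Derivation:
Delta formula: (val(new) - val(old)) * B^(n-1-k) mod M
  val('h') - val('b') = 8 - 2 = 6
  B^(n-1-k) = 7^0 mod 1009 = 1
  Delta = 6 * 1 mod 1009 = 6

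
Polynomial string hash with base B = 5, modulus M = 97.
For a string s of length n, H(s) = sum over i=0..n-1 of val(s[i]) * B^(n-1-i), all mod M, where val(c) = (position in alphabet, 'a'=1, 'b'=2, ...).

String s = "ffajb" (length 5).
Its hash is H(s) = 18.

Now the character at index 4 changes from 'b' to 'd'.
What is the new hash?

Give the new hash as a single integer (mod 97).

Answer: 20

Derivation:
val('b') = 2, val('d') = 4
Position k = 4, exponent = n-1-k = 0
B^0 mod M = 5^0 mod 97 = 1
Delta = (4 - 2) * 1 mod 97 = 2
New hash = (18 + 2) mod 97 = 20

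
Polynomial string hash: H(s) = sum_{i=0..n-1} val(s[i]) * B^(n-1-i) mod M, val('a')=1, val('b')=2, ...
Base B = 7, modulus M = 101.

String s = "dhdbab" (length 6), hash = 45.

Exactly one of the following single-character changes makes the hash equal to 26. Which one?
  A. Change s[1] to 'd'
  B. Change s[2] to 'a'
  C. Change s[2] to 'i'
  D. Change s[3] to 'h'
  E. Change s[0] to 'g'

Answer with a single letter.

Option A: s[1]='h'->'d', delta=(4-8)*7^4 mod 101 = 92, hash=45+92 mod 101 = 36
Option B: s[2]='d'->'a', delta=(1-4)*7^3 mod 101 = 82, hash=45+82 mod 101 = 26 <-- target
Option C: s[2]='d'->'i', delta=(9-4)*7^3 mod 101 = 99, hash=45+99 mod 101 = 43
Option D: s[3]='b'->'h', delta=(8-2)*7^2 mod 101 = 92, hash=45+92 mod 101 = 36
Option E: s[0]='d'->'g', delta=(7-4)*7^5 mod 101 = 22, hash=45+22 mod 101 = 67

Answer: B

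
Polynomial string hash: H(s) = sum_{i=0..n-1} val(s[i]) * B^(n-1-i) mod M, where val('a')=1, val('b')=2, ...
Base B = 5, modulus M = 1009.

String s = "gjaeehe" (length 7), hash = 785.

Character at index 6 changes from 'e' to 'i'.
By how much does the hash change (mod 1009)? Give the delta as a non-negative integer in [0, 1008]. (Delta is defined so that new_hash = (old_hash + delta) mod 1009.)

Delta formula: (val(new) - val(old)) * B^(n-1-k) mod M
  val('i') - val('e') = 9 - 5 = 4
  B^(n-1-k) = 5^0 mod 1009 = 1
  Delta = 4 * 1 mod 1009 = 4

Answer: 4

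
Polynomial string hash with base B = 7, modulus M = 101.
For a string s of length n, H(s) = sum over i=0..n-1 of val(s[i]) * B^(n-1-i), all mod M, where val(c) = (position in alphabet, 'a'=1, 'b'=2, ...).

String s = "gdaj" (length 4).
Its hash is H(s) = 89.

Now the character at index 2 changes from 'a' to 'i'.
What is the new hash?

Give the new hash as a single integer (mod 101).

Answer: 44

Derivation:
val('a') = 1, val('i') = 9
Position k = 2, exponent = n-1-k = 1
B^1 mod M = 7^1 mod 101 = 7
Delta = (9 - 1) * 7 mod 101 = 56
New hash = (89 + 56) mod 101 = 44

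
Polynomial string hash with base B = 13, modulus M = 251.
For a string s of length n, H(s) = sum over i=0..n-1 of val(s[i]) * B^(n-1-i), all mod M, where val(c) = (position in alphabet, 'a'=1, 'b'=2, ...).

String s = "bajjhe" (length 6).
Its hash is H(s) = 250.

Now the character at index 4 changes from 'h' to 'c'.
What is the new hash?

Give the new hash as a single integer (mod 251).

Answer: 185

Derivation:
val('h') = 8, val('c') = 3
Position k = 4, exponent = n-1-k = 1
B^1 mod M = 13^1 mod 251 = 13
Delta = (3 - 8) * 13 mod 251 = 186
New hash = (250 + 186) mod 251 = 185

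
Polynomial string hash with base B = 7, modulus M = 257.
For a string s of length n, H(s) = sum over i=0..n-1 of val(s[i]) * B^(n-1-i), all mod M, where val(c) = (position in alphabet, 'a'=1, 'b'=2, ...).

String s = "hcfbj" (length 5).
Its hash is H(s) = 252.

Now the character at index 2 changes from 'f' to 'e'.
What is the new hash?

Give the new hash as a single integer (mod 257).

val('f') = 6, val('e') = 5
Position k = 2, exponent = n-1-k = 2
B^2 mod M = 7^2 mod 257 = 49
Delta = (5 - 6) * 49 mod 257 = 208
New hash = (252 + 208) mod 257 = 203

Answer: 203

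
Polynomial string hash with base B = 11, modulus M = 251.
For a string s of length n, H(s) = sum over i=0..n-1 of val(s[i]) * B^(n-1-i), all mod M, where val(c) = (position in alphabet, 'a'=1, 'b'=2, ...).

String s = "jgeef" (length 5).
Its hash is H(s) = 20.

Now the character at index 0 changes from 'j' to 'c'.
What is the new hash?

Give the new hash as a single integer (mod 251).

Answer: 192

Derivation:
val('j') = 10, val('c') = 3
Position k = 0, exponent = n-1-k = 4
B^4 mod M = 11^4 mod 251 = 83
Delta = (3 - 10) * 83 mod 251 = 172
New hash = (20 + 172) mod 251 = 192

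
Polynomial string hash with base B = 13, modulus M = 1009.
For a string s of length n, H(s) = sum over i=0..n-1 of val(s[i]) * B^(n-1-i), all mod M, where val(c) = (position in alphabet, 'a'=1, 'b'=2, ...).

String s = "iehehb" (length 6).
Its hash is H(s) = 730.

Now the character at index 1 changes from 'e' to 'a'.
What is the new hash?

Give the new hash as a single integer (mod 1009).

val('e') = 5, val('a') = 1
Position k = 1, exponent = n-1-k = 4
B^4 mod M = 13^4 mod 1009 = 309
Delta = (1 - 5) * 309 mod 1009 = 782
New hash = (730 + 782) mod 1009 = 503

Answer: 503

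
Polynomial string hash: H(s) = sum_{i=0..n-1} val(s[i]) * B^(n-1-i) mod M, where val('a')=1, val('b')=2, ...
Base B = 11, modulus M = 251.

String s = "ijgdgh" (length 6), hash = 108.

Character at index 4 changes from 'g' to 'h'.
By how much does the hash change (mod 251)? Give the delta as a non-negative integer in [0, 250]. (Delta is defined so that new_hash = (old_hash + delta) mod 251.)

Delta formula: (val(new) - val(old)) * B^(n-1-k) mod M
  val('h') - val('g') = 8 - 7 = 1
  B^(n-1-k) = 11^1 mod 251 = 11
  Delta = 1 * 11 mod 251 = 11

Answer: 11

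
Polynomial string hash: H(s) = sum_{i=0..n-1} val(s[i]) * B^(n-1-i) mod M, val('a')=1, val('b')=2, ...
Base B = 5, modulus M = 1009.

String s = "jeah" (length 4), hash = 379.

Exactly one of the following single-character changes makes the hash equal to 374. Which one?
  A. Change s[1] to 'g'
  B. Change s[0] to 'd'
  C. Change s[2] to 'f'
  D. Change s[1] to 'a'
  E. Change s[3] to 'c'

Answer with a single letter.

Option A: s[1]='e'->'g', delta=(7-5)*5^2 mod 1009 = 50, hash=379+50 mod 1009 = 429
Option B: s[0]='j'->'d', delta=(4-10)*5^3 mod 1009 = 259, hash=379+259 mod 1009 = 638
Option C: s[2]='a'->'f', delta=(6-1)*5^1 mod 1009 = 25, hash=379+25 mod 1009 = 404
Option D: s[1]='e'->'a', delta=(1-5)*5^2 mod 1009 = 909, hash=379+909 mod 1009 = 279
Option E: s[3]='h'->'c', delta=(3-8)*5^0 mod 1009 = 1004, hash=379+1004 mod 1009 = 374 <-- target

Answer: E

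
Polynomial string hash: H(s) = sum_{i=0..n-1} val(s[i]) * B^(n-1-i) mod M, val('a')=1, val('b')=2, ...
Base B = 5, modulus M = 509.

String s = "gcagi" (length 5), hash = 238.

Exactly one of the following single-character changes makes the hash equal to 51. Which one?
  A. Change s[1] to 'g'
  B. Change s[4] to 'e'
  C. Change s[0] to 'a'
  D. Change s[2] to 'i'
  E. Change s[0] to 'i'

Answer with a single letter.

Answer: C

Derivation:
Option A: s[1]='c'->'g', delta=(7-3)*5^3 mod 509 = 500, hash=238+500 mod 509 = 229
Option B: s[4]='i'->'e', delta=(5-9)*5^0 mod 509 = 505, hash=238+505 mod 509 = 234
Option C: s[0]='g'->'a', delta=(1-7)*5^4 mod 509 = 322, hash=238+322 mod 509 = 51 <-- target
Option D: s[2]='a'->'i', delta=(9-1)*5^2 mod 509 = 200, hash=238+200 mod 509 = 438
Option E: s[0]='g'->'i', delta=(9-7)*5^4 mod 509 = 232, hash=238+232 mod 509 = 470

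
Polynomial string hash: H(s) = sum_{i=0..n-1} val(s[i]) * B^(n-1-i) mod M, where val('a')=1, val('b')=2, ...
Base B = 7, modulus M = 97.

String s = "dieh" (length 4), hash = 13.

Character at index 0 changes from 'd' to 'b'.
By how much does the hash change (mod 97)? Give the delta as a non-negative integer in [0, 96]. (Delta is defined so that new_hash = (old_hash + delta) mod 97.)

Answer: 90

Derivation:
Delta formula: (val(new) - val(old)) * B^(n-1-k) mod M
  val('b') - val('d') = 2 - 4 = -2
  B^(n-1-k) = 7^3 mod 97 = 52
  Delta = -2 * 52 mod 97 = 90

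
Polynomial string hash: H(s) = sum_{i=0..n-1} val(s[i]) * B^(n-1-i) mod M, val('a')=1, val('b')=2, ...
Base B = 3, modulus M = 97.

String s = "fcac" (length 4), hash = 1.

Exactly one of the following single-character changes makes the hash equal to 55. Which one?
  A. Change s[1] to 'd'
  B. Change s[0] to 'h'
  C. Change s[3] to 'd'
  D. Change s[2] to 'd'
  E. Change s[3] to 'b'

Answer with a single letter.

Answer: B

Derivation:
Option A: s[1]='c'->'d', delta=(4-3)*3^2 mod 97 = 9, hash=1+9 mod 97 = 10
Option B: s[0]='f'->'h', delta=(8-6)*3^3 mod 97 = 54, hash=1+54 mod 97 = 55 <-- target
Option C: s[3]='c'->'d', delta=(4-3)*3^0 mod 97 = 1, hash=1+1 mod 97 = 2
Option D: s[2]='a'->'d', delta=(4-1)*3^1 mod 97 = 9, hash=1+9 mod 97 = 10
Option E: s[3]='c'->'b', delta=(2-3)*3^0 mod 97 = 96, hash=1+96 mod 97 = 0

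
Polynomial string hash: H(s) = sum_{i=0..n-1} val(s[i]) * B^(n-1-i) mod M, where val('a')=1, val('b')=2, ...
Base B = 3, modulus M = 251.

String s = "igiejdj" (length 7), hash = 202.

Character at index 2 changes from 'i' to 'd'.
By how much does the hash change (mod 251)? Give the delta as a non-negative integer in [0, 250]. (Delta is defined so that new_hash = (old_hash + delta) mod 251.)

Delta formula: (val(new) - val(old)) * B^(n-1-k) mod M
  val('d') - val('i') = 4 - 9 = -5
  B^(n-1-k) = 3^4 mod 251 = 81
  Delta = -5 * 81 mod 251 = 97

Answer: 97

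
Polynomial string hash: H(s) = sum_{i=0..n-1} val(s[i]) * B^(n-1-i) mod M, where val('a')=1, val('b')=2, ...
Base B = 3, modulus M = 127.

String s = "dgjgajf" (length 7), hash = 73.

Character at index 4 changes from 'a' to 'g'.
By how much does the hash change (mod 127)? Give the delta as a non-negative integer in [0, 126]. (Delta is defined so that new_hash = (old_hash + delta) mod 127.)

Delta formula: (val(new) - val(old)) * B^(n-1-k) mod M
  val('g') - val('a') = 7 - 1 = 6
  B^(n-1-k) = 3^2 mod 127 = 9
  Delta = 6 * 9 mod 127 = 54

Answer: 54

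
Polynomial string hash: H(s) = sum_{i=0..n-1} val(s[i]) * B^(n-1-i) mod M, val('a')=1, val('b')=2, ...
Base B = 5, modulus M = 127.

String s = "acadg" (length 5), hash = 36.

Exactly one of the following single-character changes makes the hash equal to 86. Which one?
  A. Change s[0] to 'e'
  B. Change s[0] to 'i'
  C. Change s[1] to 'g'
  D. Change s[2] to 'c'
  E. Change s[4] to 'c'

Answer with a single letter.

Answer: D

Derivation:
Option A: s[0]='a'->'e', delta=(5-1)*5^4 mod 127 = 87, hash=36+87 mod 127 = 123
Option B: s[0]='a'->'i', delta=(9-1)*5^4 mod 127 = 47, hash=36+47 mod 127 = 83
Option C: s[1]='c'->'g', delta=(7-3)*5^3 mod 127 = 119, hash=36+119 mod 127 = 28
Option D: s[2]='a'->'c', delta=(3-1)*5^2 mod 127 = 50, hash=36+50 mod 127 = 86 <-- target
Option E: s[4]='g'->'c', delta=(3-7)*5^0 mod 127 = 123, hash=36+123 mod 127 = 32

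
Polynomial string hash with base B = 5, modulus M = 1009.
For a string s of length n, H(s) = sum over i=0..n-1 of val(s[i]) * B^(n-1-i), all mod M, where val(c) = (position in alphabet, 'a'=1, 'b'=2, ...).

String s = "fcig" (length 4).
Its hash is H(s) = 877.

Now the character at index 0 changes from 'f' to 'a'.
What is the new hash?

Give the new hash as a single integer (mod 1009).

Answer: 252

Derivation:
val('f') = 6, val('a') = 1
Position k = 0, exponent = n-1-k = 3
B^3 mod M = 5^3 mod 1009 = 125
Delta = (1 - 6) * 125 mod 1009 = 384
New hash = (877 + 384) mod 1009 = 252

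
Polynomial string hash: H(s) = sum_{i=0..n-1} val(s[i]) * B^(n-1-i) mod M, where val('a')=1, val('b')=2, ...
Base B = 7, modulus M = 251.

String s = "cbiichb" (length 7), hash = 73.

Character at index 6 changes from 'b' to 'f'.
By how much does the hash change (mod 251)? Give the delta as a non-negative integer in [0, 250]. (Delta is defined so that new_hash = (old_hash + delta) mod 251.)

Delta formula: (val(new) - val(old)) * B^(n-1-k) mod M
  val('f') - val('b') = 6 - 2 = 4
  B^(n-1-k) = 7^0 mod 251 = 1
  Delta = 4 * 1 mod 251 = 4

Answer: 4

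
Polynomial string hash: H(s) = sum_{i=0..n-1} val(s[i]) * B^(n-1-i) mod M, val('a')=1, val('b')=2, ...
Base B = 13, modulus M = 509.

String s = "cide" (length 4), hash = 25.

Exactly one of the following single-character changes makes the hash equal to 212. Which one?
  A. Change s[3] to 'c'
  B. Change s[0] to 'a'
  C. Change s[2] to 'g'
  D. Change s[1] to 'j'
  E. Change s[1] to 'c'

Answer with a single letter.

Answer: B

Derivation:
Option A: s[3]='e'->'c', delta=(3-5)*13^0 mod 509 = 507, hash=25+507 mod 509 = 23
Option B: s[0]='c'->'a', delta=(1-3)*13^3 mod 509 = 187, hash=25+187 mod 509 = 212 <-- target
Option C: s[2]='d'->'g', delta=(7-4)*13^1 mod 509 = 39, hash=25+39 mod 509 = 64
Option D: s[1]='i'->'j', delta=(10-9)*13^2 mod 509 = 169, hash=25+169 mod 509 = 194
Option E: s[1]='i'->'c', delta=(3-9)*13^2 mod 509 = 4, hash=25+4 mod 509 = 29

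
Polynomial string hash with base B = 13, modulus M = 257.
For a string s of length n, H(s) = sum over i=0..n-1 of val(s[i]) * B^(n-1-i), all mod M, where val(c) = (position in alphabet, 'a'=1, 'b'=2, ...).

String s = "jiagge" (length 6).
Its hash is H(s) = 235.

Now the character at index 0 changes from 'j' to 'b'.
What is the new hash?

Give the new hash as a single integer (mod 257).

val('j') = 10, val('b') = 2
Position k = 0, exponent = n-1-k = 5
B^5 mod M = 13^5 mod 257 = 185
Delta = (2 - 10) * 185 mod 257 = 62
New hash = (235 + 62) mod 257 = 40

Answer: 40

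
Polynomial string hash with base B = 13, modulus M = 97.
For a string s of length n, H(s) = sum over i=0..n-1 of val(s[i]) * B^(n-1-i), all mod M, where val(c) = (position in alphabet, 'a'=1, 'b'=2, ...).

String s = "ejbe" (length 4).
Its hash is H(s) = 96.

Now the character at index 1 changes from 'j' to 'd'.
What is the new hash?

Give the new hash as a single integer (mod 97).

val('j') = 10, val('d') = 4
Position k = 1, exponent = n-1-k = 2
B^2 mod M = 13^2 mod 97 = 72
Delta = (4 - 10) * 72 mod 97 = 53
New hash = (96 + 53) mod 97 = 52

Answer: 52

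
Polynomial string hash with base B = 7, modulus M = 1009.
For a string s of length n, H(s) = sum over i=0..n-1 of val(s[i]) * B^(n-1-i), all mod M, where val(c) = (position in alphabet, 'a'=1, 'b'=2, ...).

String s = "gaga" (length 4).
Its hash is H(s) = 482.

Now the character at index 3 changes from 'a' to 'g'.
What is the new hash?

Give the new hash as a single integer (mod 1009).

val('a') = 1, val('g') = 7
Position k = 3, exponent = n-1-k = 0
B^0 mod M = 7^0 mod 1009 = 1
Delta = (7 - 1) * 1 mod 1009 = 6
New hash = (482 + 6) mod 1009 = 488

Answer: 488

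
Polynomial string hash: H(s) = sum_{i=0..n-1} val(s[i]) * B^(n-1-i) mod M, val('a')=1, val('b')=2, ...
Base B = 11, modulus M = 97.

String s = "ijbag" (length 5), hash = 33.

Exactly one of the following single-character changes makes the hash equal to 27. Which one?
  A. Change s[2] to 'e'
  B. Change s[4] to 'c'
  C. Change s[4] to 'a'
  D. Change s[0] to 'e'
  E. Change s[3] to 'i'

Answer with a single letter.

Answer: C

Derivation:
Option A: s[2]='b'->'e', delta=(5-2)*11^2 mod 97 = 72, hash=33+72 mod 97 = 8
Option B: s[4]='g'->'c', delta=(3-7)*11^0 mod 97 = 93, hash=33+93 mod 97 = 29
Option C: s[4]='g'->'a', delta=(1-7)*11^0 mod 97 = 91, hash=33+91 mod 97 = 27 <-- target
Option D: s[0]='i'->'e', delta=(5-9)*11^4 mod 97 = 24, hash=33+24 mod 97 = 57
Option E: s[3]='a'->'i', delta=(9-1)*11^1 mod 97 = 88, hash=33+88 mod 97 = 24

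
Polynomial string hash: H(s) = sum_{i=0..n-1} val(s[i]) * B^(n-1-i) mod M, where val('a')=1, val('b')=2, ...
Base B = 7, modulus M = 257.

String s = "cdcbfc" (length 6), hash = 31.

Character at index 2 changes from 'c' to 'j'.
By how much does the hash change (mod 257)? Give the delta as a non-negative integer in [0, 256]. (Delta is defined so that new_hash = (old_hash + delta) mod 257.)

Delta formula: (val(new) - val(old)) * B^(n-1-k) mod M
  val('j') - val('c') = 10 - 3 = 7
  B^(n-1-k) = 7^3 mod 257 = 86
  Delta = 7 * 86 mod 257 = 88

Answer: 88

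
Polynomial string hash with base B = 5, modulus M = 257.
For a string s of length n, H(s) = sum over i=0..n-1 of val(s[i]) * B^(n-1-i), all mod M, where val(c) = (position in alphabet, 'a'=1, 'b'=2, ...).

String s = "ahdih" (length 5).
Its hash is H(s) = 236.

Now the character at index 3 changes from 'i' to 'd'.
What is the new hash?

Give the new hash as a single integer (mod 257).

Answer: 211

Derivation:
val('i') = 9, val('d') = 4
Position k = 3, exponent = n-1-k = 1
B^1 mod M = 5^1 mod 257 = 5
Delta = (4 - 9) * 5 mod 257 = 232
New hash = (236 + 232) mod 257 = 211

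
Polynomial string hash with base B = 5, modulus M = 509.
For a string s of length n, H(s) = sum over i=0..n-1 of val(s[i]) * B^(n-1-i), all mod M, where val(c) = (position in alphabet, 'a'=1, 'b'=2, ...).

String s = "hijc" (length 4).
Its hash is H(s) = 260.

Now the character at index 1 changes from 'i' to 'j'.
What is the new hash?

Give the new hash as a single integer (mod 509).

val('i') = 9, val('j') = 10
Position k = 1, exponent = n-1-k = 2
B^2 mod M = 5^2 mod 509 = 25
Delta = (10 - 9) * 25 mod 509 = 25
New hash = (260 + 25) mod 509 = 285

Answer: 285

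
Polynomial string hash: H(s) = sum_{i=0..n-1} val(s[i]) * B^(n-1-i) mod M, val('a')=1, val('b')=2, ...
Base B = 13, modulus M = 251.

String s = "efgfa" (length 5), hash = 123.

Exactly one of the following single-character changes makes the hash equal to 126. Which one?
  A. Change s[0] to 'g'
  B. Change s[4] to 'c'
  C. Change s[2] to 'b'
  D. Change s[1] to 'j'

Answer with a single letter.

Option A: s[0]='e'->'g', delta=(7-5)*13^4 mod 251 = 145, hash=123+145 mod 251 = 17
Option B: s[4]='a'->'c', delta=(3-1)*13^0 mod 251 = 2, hash=123+2 mod 251 = 125
Option C: s[2]='g'->'b', delta=(2-7)*13^2 mod 251 = 159, hash=123+159 mod 251 = 31
Option D: s[1]='f'->'j', delta=(10-6)*13^3 mod 251 = 3, hash=123+3 mod 251 = 126 <-- target

Answer: D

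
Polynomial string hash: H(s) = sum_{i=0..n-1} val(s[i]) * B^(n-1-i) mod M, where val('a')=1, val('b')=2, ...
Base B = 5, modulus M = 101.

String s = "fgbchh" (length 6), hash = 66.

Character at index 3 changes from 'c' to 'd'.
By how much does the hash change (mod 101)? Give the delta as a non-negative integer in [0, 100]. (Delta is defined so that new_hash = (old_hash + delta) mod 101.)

Delta formula: (val(new) - val(old)) * B^(n-1-k) mod M
  val('d') - val('c') = 4 - 3 = 1
  B^(n-1-k) = 5^2 mod 101 = 25
  Delta = 1 * 25 mod 101 = 25

Answer: 25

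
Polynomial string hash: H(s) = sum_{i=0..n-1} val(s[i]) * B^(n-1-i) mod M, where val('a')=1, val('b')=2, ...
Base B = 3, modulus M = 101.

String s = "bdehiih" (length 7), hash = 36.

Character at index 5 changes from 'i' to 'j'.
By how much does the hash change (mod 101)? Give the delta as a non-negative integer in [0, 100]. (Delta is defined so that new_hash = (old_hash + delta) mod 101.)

Answer: 3

Derivation:
Delta formula: (val(new) - val(old)) * B^(n-1-k) mod M
  val('j') - val('i') = 10 - 9 = 1
  B^(n-1-k) = 3^1 mod 101 = 3
  Delta = 1 * 3 mod 101 = 3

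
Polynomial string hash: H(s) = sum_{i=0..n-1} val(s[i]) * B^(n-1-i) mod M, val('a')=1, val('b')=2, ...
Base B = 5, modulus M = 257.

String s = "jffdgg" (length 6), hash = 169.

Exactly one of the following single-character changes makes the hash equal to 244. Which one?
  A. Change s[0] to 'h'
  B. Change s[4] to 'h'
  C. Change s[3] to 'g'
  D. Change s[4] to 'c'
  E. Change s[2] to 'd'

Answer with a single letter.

Option A: s[0]='j'->'h', delta=(8-10)*5^5 mod 257 = 175, hash=169+175 mod 257 = 87
Option B: s[4]='g'->'h', delta=(8-7)*5^1 mod 257 = 5, hash=169+5 mod 257 = 174
Option C: s[3]='d'->'g', delta=(7-4)*5^2 mod 257 = 75, hash=169+75 mod 257 = 244 <-- target
Option D: s[4]='g'->'c', delta=(3-7)*5^1 mod 257 = 237, hash=169+237 mod 257 = 149
Option E: s[2]='f'->'d', delta=(4-6)*5^3 mod 257 = 7, hash=169+7 mod 257 = 176

Answer: C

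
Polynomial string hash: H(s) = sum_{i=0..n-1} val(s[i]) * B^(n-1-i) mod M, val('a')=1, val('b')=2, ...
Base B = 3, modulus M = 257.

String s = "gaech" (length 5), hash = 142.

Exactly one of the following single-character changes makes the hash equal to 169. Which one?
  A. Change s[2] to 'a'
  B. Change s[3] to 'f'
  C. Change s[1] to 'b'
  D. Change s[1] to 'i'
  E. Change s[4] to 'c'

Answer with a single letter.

Option A: s[2]='e'->'a', delta=(1-5)*3^2 mod 257 = 221, hash=142+221 mod 257 = 106
Option B: s[3]='c'->'f', delta=(6-3)*3^1 mod 257 = 9, hash=142+9 mod 257 = 151
Option C: s[1]='a'->'b', delta=(2-1)*3^3 mod 257 = 27, hash=142+27 mod 257 = 169 <-- target
Option D: s[1]='a'->'i', delta=(9-1)*3^3 mod 257 = 216, hash=142+216 mod 257 = 101
Option E: s[4]='h'->'c', delta=(3-8)*3^0 mod 257 = 252, hash=142+252 mod 257 = 137

Answer: C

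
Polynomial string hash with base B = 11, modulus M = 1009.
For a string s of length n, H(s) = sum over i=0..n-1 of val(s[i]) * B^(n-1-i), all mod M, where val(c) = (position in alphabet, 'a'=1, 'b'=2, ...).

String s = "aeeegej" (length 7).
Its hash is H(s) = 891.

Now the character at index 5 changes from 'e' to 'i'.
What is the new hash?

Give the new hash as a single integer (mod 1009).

Answer: 935

Derivation:
val('e') = 5, val('i') = 9
Position k = 5, exponent = n-1-k = 1
B^1 mod M = 11^1 mod 1009 = 11
Delta = (9 - 5) * 11 mod 1009 = 44
New hash = (891 + 44) mod 1009 = 935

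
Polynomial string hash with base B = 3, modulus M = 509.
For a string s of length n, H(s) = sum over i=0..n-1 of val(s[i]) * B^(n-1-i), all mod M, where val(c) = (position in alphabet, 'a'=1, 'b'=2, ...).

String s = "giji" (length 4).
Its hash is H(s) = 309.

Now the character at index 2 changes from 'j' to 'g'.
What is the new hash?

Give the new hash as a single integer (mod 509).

val('j') = 10, val('g') = 7
Position k = 2, exponent = n-1-k = 1
B^1 mod M = 3^1 mod 509 = 3
Delta = (7 - 10) * 3 mod 509 = 500
New hash = (309 + 500) mod 509 = 300

Answer: 300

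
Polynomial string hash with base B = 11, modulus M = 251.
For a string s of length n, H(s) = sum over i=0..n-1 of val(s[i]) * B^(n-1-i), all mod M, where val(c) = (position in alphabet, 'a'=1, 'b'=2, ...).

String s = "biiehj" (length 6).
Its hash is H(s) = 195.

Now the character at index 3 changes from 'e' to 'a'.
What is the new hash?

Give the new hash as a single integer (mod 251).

Answer: 213

Derivation:
val('e') = 5, val('a') = 1
Position k = 3, exponent = n-1-k = 2
B^2 mod M = 11^2 mod 251 = 121
Delta = (1 - 5) * 121 mod 251 = 18
New hash = (195 + 18) mod 251 = 213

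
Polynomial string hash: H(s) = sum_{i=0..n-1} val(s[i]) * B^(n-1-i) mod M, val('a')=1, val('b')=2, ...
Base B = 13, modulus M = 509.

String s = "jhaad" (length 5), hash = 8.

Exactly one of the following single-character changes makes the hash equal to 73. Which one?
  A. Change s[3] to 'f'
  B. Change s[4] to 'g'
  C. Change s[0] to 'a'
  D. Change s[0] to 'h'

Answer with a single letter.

Option A: s[3]='a'->'f', delta=(6-1)*13^1 mod 509 = 65, hash=8+65 mod 509 = 73 <-- target
Option B: s[4]='d'->'g', delta=(7-4)*13^0 mod 509 = 3, hash=8+3 mod 509 = 11
Option C: s[0]='j'->'a', delta=(1-10)*13^4 mod 509 = 505, hash=8+505 mod 509 = 4
Option D: s[0]='j'->'h', delta=(8-10)*13^4 mod 509 = 395, hash=8+395 mod 509 = 403

Answer: A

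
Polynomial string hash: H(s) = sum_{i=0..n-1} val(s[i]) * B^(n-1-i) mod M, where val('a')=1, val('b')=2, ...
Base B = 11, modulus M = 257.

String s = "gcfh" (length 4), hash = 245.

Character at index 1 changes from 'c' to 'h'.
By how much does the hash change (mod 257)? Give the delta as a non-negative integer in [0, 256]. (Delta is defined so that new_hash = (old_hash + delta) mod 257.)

Answer: 91

Derivation:
Delta formula: (val(new) - val(old)) * B^(n-1-k) mod M
  val('h') - val('c') = 8 - 3 = 5
  B^(n-1-k) = 11^2 mod 257 = 121
  Delta = 5 * 121 mod 257 = 91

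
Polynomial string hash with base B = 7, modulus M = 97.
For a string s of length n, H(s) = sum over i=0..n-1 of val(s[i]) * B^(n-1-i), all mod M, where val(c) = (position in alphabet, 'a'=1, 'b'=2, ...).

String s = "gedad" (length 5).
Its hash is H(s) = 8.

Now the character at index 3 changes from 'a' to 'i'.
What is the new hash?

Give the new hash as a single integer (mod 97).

Answer: 64

Derivation:
val('a') = 1, val('i') = 9
Position k = 3, exponent = n-1-k = 1
B^1 mod M = 7^1 mod 97 = 7
Delta = (9 - 1) * 7 mod 97 = 56
New hash = (8 + 56) mod 97 = 64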